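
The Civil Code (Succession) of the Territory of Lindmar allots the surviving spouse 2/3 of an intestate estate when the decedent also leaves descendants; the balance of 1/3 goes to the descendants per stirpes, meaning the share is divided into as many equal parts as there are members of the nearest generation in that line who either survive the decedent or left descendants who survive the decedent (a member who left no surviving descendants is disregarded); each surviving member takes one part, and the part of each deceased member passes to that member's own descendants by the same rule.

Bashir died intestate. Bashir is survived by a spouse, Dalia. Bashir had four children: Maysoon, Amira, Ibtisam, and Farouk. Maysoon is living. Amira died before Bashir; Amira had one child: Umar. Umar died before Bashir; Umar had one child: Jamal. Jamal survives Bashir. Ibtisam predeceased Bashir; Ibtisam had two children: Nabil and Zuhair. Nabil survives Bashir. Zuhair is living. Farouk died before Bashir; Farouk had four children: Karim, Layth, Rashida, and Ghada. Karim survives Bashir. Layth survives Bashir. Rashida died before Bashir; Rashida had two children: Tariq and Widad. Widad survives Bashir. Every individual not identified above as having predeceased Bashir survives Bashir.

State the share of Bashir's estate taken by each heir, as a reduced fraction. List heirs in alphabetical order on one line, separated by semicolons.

Dalia 2/3; Ghada 1/48; Jamal 1/12; Karim 1/48; Layth 1/48; Maysoon 1/12; Nabil 1/24; Tariq 1/96; Widad 1/96; Zuhair 1/24

Dalia, as surviving spouse, takes 2/3.
The remaining 1/3 passes to Bashir's descendants per stirpes.
The 1/3 is divided into 4 equal shares of 1/12 among Maysoon, Amira, Ibtisam, Farouk.
Maysoon is living and takes 1/12.
Amira predeceased; the 1/12 allotted to Amira's branch passes to Amira's issue by representation.
Umar's line is the sole branch at this level, so the full 1/12 passes to Umar's issue by representation.
Jamal is the sole taker at this level and receives the full 1/12.
Ibtisam predeceased; the 1/12 allotted to Ibtisam's branch passes to Ibtisam's issue by representation.
The 1/12 is divided into 2 equal shares of 1/24 among Nabil, Zuhair.
Nabil is living and takes 1/24.
Zuhair is living and takes 1/24.
Farouk predeceased; the 1/12 allotted to Farouk's branch passes to Farouk's issue by representation.
The 1/12 is divided into 4 equal shares of 1/48 among Karim, Layth, Rashida, Ghada.
Karim is living and takes 1/48.
Layth is living and takes 1/48.
Rashida predeceased; the 1/48 allotted to Rashida's branch passes to Rashida's issue by representation.
The 1/48 is divided into 2 equal shares of 1/96 among Tariq, Widad.
Tariq is living and takes 1/96.
Widad is living and takes 1/96.
Ghada is living and takes 1/48.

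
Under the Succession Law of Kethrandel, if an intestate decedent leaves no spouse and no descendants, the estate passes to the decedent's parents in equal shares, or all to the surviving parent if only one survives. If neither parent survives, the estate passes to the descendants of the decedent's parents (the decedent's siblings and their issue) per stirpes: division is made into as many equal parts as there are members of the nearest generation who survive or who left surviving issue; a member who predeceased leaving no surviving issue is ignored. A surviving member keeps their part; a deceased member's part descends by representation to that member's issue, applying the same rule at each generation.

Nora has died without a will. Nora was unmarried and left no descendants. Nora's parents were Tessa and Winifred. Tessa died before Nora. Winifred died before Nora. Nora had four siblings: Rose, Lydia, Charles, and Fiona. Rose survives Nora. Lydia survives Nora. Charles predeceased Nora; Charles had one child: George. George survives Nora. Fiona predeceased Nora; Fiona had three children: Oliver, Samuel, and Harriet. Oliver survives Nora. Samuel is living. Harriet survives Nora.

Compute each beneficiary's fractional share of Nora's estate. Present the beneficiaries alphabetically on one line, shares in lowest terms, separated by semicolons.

George 1/4; Harriet 1/12; Lydia 1/4; Oliver 1/12; Rose 1/4; Samuel 1/12

Neither parent survives and there are no descendants, so the estate passes to Nora's siblings and their issue per stirpes.
The estate is divided into 4 equal shares of 1/4 among Rose, Lydia, Charles, Fiona.
Rose is living and takes 1/4.
Lydia is living and takes 1/4.
Charles predeceased; the 1/4 allotted to Charles's branch passes to Charles's issue by representation.
George is the sole taker at this level and receives the full 1/4.
Fiona predeceased; the 1/4 allotted to Fiona's branch passes to Fiona's issue by representation.
The 1/4 is divided into 3 equal shares of 1/12 among Oliver, Samuel, Harriet.
Oliver is living and takes 1/12.
Samuel is living and takes 1/12.
Harriet is living and takes 1/12.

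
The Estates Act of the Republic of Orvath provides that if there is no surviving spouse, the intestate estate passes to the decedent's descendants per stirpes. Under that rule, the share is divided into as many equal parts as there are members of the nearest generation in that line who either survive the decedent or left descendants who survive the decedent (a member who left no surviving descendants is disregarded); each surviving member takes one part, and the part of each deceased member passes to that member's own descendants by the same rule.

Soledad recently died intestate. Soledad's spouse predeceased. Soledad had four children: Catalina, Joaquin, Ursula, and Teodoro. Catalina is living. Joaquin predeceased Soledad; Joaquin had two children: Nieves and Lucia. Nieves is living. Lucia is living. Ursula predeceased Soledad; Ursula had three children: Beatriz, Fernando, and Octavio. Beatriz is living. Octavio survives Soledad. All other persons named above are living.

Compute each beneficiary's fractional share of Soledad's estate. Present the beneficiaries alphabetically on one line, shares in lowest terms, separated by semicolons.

Beatriz 1/12; Catalina 1/4; Fernando 1/12; Lucia 1/8; Nieves 1/8; Octavio 1/12; Teodoro 1/4

There is no surviving spouse, so the entire estate passes to Soledad's descendants per stirpes.
The estate is divided into 4 equal shares of 1/4 among Catalina, Joaquin, Ursula, Teodoro.
Catalina is living and takes 1/4.
Joaquin predeceased; the 1/4 allotted to Joaquin's branch passes to Joaquin's issue by representation.
The 1/4 is divided into 2 equal shares of 1/8 among Nieves, Lucia.
Nieves is living and takes 1/8.
Lucia is living and takes 1/8.
Ursula predeceased; the 1/4 allotted to Ursula's branch passes to Ursula's issue by representation.
The 1/4 is divided into 3 equal shares of 1/12 among Beatriz, Fernando, Octavio.
Beatriz is living and takes 1/12.
Fernando is living and takes 1/12.
Octavio is living and takes 1/12.
Teodoro is living and takes 1/4.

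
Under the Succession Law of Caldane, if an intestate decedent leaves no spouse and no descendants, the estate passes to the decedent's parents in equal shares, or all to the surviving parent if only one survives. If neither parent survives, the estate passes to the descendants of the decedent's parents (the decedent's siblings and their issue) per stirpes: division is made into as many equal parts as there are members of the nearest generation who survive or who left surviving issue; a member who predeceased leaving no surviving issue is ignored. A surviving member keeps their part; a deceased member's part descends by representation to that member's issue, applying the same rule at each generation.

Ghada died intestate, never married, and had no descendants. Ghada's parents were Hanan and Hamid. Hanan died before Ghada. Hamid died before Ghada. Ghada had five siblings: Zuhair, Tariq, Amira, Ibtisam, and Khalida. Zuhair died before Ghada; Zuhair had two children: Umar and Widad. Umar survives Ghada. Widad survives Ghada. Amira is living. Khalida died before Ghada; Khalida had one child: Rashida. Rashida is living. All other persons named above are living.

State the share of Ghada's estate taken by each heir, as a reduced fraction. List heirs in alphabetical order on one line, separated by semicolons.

Amira 1/5; Ibtisam 1/5; Rashida 1/5; Tariq 1/5; Umar 1/10; Widad 1/10

Neither parent survives and there are no descendants, so the estate passes to Ghada's siblings and their issue per stirpes.
The estate is divided into 5 equal shares of 1/5 among Zuhair, Tariq, Amira, Ibtisam, Khalida.
Zuhair predeceased; the 1/5 allotted to Zuhair's branch passes to Zuhair's issue by representation.
The 1/5 is divided into 2 equal shares of 1/10 among Umar, Widad.
Umar is living and takes 1/10.
Widad is living and takes 1/10.
Tariq is living and takes 1/5.
Amira is living and takes 1/5.
Ibtisam is living and takes 1/5.
Khalida predeceased; the 1/5 allotted to Khalida's branch passes to Khalida's issue by representation.
Rashida is the sole taker at this level and receives the full 1/5.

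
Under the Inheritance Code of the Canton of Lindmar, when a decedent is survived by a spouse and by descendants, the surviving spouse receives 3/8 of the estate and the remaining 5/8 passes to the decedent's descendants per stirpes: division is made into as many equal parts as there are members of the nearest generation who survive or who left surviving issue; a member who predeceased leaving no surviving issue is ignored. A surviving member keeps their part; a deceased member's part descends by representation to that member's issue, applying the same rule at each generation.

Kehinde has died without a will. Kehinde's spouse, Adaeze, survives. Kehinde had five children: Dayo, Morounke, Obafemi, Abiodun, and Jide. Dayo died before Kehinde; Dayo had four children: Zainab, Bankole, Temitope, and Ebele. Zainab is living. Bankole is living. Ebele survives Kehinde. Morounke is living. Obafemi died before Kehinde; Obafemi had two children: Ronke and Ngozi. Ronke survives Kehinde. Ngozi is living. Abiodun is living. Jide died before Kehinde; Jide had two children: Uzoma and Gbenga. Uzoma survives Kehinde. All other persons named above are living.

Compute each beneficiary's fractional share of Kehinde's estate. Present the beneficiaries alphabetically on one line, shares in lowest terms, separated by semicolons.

Abiodun 1/8; Adaeze 3/8; Bankole 1/32; Ebele 1/32; Gbenga 1/16; Morounke 1/8; Ngozi 1/16; Ronke 1/16; Temitope 1/32; Uzoma 1/16; Zainab 1/32

Adaeze, as surviving spouse, takes 3/8.
The remaining 5/8 passes to Kehinde's descendants per stirpes.
The 5/8 is divided into 5 equal shares of 1/8 among Dayo, Morounke, Obafemi, Abiodun, Jide.
Dayo predeceased; the 1/8 allotted to Dayo's branch passes to Dayo's issue by representation.
The 1/8 is divided into 4 equal shares of 1/32 among Zainab, Bankole, Temitope, Ebele.
Zainab is living and takes 1/32.
Bankole is living and takes 1/32.
Temitope is living and takes 1/32.
Ebele is living and takes 1/32.
Morounke is living and takes 1/8.
Obafemi predeceased; the 1/8 allotted to Obafemi's branch passes to Obafemi's issue by representation.
The 1/8 is divided into 2 equal shares of 1/16 among Ronke, Ngozi.
Ronke is living and takes 1/16.
Ngozi is living and takes 1/16.
Abiodun is living and takes 1/8.
Jide predeceased; the 1/8 allotted to Jide's branch passes to Jide's issue by representation.
The 1/8 is divided into 2 equal shares of 1/16 among Uzoma, Gbenga.
Uzoma is living and takes 1/16.
Gbenga is living and takes 1/16.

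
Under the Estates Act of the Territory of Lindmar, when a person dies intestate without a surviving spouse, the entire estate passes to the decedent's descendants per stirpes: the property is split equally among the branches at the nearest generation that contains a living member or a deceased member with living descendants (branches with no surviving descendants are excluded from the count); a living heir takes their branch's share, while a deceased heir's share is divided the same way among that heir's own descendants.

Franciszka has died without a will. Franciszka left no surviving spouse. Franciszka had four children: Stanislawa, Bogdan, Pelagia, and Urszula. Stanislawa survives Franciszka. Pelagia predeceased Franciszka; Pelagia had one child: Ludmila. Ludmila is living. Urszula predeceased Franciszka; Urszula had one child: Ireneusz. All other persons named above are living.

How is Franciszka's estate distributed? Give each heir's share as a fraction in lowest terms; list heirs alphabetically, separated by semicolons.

There is no surviving spouse, so the entire estate passes to Franciszka's descendants per stirpes.
The estate is divided into 4 equal shares of 1/4 among Stanislawa, Bogdan, Pelagia, Urszula.
Stanislawa is living and takes 1/4.
Bogdan is living and takes 1/4.
Pelagia predeceased; the 1/4 allotted to Pelagia's branch passes to Pelagia's issue by representation.
Ludmila is the sole taker at this level and receives the full 1/4.
Urszula predeceased; the 1/4 allotted to Urszula's branch passes to Urszula's issue by representation.
Ireneusz is the sole taker at this level and receives the full 1/4.

Bogdan 1/4; Ireneusz 1/4; Ludmila 1/4; Stanislawa 1/4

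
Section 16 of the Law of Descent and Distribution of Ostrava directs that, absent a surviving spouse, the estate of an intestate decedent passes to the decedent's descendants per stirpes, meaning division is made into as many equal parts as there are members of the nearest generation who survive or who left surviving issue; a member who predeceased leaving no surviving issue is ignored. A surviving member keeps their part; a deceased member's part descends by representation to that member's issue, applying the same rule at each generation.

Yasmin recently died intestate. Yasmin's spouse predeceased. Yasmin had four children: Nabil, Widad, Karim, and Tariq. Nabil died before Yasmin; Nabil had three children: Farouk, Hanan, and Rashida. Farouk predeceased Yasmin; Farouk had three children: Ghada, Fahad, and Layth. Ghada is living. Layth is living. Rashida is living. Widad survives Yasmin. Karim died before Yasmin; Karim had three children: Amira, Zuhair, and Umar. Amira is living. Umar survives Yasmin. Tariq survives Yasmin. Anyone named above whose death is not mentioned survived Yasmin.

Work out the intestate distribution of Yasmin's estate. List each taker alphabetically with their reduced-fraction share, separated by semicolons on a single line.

Amira 1/12; Fahad 1/36; Ghada 1/36; Hanan 1/12; Layth 1/36; Rashida 1/12; Tariq 1/4; Umar 1/12; Widad 1/4; Zuhair 1/12

There is no surviving spouse, so the entire estate passes to Yasmin's descendants per stirpes.
The estate is divided into 4 equal shares of 1/4 among Nabil, Widad, Karim, Tariq.
Nabil predeceased; the 1/4 allotted to Nabil's branch passes to Nabil's issue by representation.
The 1/4 is divided into 3 equal shares of 1/12 among Farouk, Hanan, Rashida.
Farouk predeceased; the 1/12 allotted to Farouk's branch passes to Farouk's issue by representation.
The 1/12 is divided into 3 equal shares of 1/36 among Ghada, Fahad, Layth.
Ghada is living and takes 1/36.
Fahad is living and takes 1/36.
Layth is living and takes 1/36.
Hanan is living and takes 1/12.
Rashida is living and takes 1/12.
Widad is living and takes 1/4.
Karim predeceased; the 1/4 allotted to Karim's branch passes to Karim's issue by representation.
The 1/4 is divided into 3 equal shares of 1/12 among Amira, Zuhair, Umar.
Amira is living and takes 1/12.
Zuhair is living and takes 1/12.
Umar is living and takes 1/12.
Tariq is living and takes 1/4.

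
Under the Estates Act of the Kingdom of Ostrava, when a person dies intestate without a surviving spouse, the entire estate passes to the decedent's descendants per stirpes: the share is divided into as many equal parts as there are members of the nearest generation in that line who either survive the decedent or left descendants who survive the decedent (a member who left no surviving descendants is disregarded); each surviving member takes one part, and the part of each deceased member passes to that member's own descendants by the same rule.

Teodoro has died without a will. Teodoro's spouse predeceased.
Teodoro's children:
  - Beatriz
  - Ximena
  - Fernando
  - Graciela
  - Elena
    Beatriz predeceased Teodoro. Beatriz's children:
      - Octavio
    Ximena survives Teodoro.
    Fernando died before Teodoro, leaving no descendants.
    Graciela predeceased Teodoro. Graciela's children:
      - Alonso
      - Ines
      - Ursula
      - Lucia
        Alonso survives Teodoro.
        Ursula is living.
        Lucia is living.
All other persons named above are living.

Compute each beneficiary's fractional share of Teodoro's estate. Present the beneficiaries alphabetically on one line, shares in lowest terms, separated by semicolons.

Alonso 1/16; Elena 1/4; Ines 1/16; Lucia 1/16; Octavio 1/4; Ursula 1/16; Ximena 1/4

There is no surviving spouse, so the entire estate passes to Teodoro's descendants per stirpes.
Fernando left no surviving issue, so that branch lapses and is disregarded.
The estate is divided into 4 equal shares of 1/4 among Beatriz, Ximena, Graciela, Elena.
Beatriz predeceased; the 1/4 allotted to Beatriz's branch passes to Beatriz's issue by representation.
Octavio is the sole taker at this level and receives the full 1/4.
Ximena is living and takes 1/4.
Graciela predeceased; the 1/4 allotted to Graciela's branch passes to Graciela's issue by representation.
The 1/4 is divided into 4 equal shares of 1/16 among Alonso, Ines, Ursula, Lucia.
Alonso is living and takes 1/16.
Ines is living and takes 1/16.
Ursula is living and takes 1/16.
Lucia is living and takes 1/16.
Elena is living and takes 1/4.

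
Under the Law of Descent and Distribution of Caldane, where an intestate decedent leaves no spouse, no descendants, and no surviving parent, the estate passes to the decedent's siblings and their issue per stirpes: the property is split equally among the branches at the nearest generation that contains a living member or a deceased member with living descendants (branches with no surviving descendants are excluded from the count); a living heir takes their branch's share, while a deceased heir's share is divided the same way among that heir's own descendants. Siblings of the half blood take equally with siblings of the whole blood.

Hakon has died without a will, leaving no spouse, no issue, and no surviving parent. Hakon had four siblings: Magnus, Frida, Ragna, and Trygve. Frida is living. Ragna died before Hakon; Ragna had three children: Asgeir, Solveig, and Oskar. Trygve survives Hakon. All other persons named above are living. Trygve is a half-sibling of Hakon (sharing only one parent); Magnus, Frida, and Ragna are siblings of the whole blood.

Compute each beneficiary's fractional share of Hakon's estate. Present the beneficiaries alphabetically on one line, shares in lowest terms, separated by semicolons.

Asgeir 1/12; Frida 1/4; Magnus 1/4; Oskar 1/12; Solveig 1/12; Trygve 1/4

No spouse, descendants, or parent survives, so the estate passes to Hakon's siblings per stirpes.
Half-blood and whole-blood siblings take equally under the stated rule.
The estate is divided into 4 equal shares of 1/4 among Magnus, Frida, Ragna, Trygve.
Magnus is living and takes 1/4.
Frida is living and takes 1/4.
Ragna predeceased; the 1/4 allotted to Ragna's branch passes to Ragna's issue by representation.
The 1/4 is divided into 3 equal shares of 1/12 among Asgeir, Solveig, Oskar.
Asgeir is living and takes 1/12.
Solveig is living and takes 1/12.
Oskar is living and takes 1/12.
Trygve is living and takes 1/4.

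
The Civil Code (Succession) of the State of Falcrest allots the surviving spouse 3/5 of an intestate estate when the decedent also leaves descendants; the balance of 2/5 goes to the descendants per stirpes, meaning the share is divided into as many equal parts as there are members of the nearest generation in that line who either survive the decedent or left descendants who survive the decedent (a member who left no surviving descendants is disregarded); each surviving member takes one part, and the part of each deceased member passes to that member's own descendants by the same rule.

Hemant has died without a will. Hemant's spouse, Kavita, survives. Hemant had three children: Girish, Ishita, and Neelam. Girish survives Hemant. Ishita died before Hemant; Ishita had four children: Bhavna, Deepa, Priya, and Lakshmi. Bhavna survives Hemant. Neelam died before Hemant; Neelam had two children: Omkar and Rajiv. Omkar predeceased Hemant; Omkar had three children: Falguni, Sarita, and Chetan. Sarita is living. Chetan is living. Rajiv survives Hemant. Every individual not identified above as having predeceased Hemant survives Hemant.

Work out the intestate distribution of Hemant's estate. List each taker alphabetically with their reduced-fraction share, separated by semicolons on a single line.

Kavita, as surviving spouse, takes 3/5.
The remaining 2/5 passes to Hemant's descendants per stirpes.
The 2/5 is divided into 3 equal shares of 2/15 among Girish, Ishita, Neelam.
Girish is living and takes 2/15.
Ishita predeceased; the 2/15 allotted to Ishita's branch passes to Ishita's issue by representation.
The 2/15 is divided into 4 equal shares of 1/30 among Bhavna, Deepa, Priya, Lakshmi.
Bhavna is living and takes 1/30.
Deepa is living and takes 1/30.
Priya is living and takes 1/30.
Lakshmi is living and takes 1/30.
Neelam predeceased; the 2/15 allotted to Neelam's branch passes to Neelam's issue by representation.
The 2/15 is divided into 2 equal shares of 1/15 among Omkar, Rajiv.
Omkar predeceased; the 1/15 allotted to Omkar's branch passes to Omkar's issue by representation.
The 1/15 is divided into 3 equal shares of 1/45 among Falguni, Sarita, Chetan.
Falguni is living and takes 1/45.
Sarita is living and takes 1/45.
Chetan is living and takes 1/45.
Rajiv is living and takes 1/15.

Bhavna 1/30; Chetan 1/45; Deepa 1/30; Falguni 1/45; Girish 2/15; Kavita 3/5; Lakshmi 1/30; Priya 1/30; Rajiv 1/15; Sarita 1/45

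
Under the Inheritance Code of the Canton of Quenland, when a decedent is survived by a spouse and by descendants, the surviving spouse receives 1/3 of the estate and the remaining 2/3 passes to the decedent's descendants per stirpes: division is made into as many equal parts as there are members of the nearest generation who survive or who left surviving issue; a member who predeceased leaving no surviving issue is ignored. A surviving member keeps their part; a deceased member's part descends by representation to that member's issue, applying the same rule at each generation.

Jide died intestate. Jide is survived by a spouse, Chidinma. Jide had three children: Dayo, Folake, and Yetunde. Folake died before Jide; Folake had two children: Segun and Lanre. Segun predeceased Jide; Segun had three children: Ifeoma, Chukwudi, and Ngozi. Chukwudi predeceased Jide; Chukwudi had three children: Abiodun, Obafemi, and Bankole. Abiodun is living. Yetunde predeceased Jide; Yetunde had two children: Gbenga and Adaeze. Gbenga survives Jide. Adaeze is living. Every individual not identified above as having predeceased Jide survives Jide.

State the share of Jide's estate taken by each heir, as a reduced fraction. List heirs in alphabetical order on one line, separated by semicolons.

Abiodun 1/81; Adaeze 1/9; Bankole 1/81; Chidinma 1/3; Dayo 2/9; Gbenga 1/9; Ifeoma 1/27; Lanre 1/9; Ngozi 1/27; Obafemi 1/81

Chidinma, as surviving spouse, takes 1/3.
The remaining 2/3 passes to Jide's descendants per stirpes.
The 2/3 is divided into 3 equal shares of 2/9 among Dayo, Folake, Yetunde.
Dayo is living and takes 2/9.
Folake predeceased; the 2/9 allotted to Folake's branch passes to Folake's issue by representation.
The 2/9 is divided into 2 equal shares of 1/9 among Segun, Lanre.
Segun predeceased; the 1/9 allotted to Segun's branch passes to Segun's issue by representation.
The 1/9 is divided into 3 equal shares of 1/27 among Ifeoma, Chukwudi, Ngozi.
Ifeoma is living and takes 1/27.
Chukwudi predeceased; the 1/27 allotted to Chukwudi's branch passes to Chukwudi's issue by representation.
The 1/27 is divided into 3 equal shares of 1/81 among Abiodun, Obafemi, Bankole.
Abiodun is living and takes 1/81.
Obafemi is living and takes 1/81.
Bankole is living and takes 1/81.
Ngozi is living and takes 1/27.
Lanre is living and takes 1/9.
Yetunde predeceased; the 2/9 allotted to Yetunde's branch passes to Yetunde's issue by representation.
The 2/9 is divided into 2 equal shares of 1/9 among Gbenga, Adaeze.
Gbenga is living and takes 1/9.
Adaeze is living and takes 1/9.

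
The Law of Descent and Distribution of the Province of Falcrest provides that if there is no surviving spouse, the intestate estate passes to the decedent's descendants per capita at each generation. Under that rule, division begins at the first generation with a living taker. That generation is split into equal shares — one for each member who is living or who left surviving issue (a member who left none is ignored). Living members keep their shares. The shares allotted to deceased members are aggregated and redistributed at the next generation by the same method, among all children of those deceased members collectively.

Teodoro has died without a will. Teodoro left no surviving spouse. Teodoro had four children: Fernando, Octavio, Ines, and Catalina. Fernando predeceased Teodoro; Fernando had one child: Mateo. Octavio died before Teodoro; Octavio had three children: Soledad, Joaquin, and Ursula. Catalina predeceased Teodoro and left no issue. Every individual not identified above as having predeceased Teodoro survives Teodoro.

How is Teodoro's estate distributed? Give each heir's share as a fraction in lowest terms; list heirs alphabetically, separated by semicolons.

There is no surviving spouse, so the entire estate passes to Teodoro's descendants per capita at each generation.
At generation 1 (Fernando, Octavio, Ines) there are 3 shares of (1)/3 = 1/3 each.
Living: Ines — each takes 1/3.
Deceased: Fernando and Octavio. Their combined 2/3 is pooled and carried to generation 2.
At generation 2 (Mateo, Soledad, Joaquin, Ursula) there are 4 shares of (2/3)/4 = 1/6 each.
Living: Mateo, Soledad, Joaquin, and Ursula — each takes 1/6.

Ines 1/3; Joaquin 1/6; Mateo 1/6; Soledad 1/6; Ursula 1/6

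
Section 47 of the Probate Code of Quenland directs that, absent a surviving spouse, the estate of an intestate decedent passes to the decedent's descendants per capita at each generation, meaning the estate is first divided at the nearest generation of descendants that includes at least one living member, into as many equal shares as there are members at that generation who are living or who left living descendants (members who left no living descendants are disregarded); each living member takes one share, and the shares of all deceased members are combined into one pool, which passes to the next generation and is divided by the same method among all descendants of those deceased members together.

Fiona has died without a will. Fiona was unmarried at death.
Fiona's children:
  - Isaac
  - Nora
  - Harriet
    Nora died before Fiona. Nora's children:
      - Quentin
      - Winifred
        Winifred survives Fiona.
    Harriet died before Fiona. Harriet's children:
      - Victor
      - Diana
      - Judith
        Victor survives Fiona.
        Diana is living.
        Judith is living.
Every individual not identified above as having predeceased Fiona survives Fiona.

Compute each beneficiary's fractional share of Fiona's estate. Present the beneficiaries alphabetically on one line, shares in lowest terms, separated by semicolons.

Diana 2/15; Isaac 1/3; Judith 2/15; Quentin 2/15; Victor 2/15; Winifred 2/15

There is no surviving spouse, so the entire estate passes to Fiona's descendants per capita at each generation.
At generation 1 (Isaac, Nora, Harriet) there are 3 shares of (1)/3 = 1/3 each.
Living: Isaac — each takes 1/3.
Deceased: Nora and Harriet. Their combined 2/3 is pooled and carried to generation 2.
At generation 2 (Quentin, Winifred, Victor, Diana, Judith) there are 5 shares of (2/3)/5 = 2/15 each.
Living: Quentin, Winifred, Victor, Diana, and Judith — each takes 2/15.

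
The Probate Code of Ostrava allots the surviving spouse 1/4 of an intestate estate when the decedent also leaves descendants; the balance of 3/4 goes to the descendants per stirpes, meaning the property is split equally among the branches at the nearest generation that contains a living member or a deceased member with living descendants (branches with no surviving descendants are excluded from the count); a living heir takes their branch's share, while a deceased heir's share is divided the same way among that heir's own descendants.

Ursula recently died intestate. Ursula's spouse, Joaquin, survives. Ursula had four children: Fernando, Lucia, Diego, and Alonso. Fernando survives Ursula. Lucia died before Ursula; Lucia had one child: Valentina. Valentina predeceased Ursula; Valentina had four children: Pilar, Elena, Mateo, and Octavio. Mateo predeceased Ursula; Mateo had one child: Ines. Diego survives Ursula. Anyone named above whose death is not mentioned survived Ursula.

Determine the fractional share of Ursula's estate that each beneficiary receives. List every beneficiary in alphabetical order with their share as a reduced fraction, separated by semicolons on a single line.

Joaquin, as surviving spouse, takes 1/4.
The remaining 3/4 passes to Ursula's descendants per stirpes.
The 3/4 is divided into 4 equal shares of 3/16 among Fernando, Lucia, Diego, Alonso.
Fernando is living and takes 3/16.
Lucia predeceased; the 3/16 allotted to Lucia's branch passes to Lucia's issue by representation.
Valentina's line is the sole branch at this level, so the full 3/16 passes to Valentina's issue by representation.
The 3/16 is divided into 4 equal shares of 3/64 among Pilar, Elena, Mateo, Octavio.
Pilar is living and takes 3/64.
Elena is living and takes 3/64.
Mateo predeceased; the 3/64 allotted to Mateo's branch passes to Mateo's issue by representation.
Ines is the sole taker at this level and receives the full 3/64.
Octavio is living and takes 3/64.
Diego is living and takes 3/16.
Alonso is living and takes 3/16.

Alonso 3/16; Diego 3/16; Elena 3/64; Fernando 3/16; Ines 3/64; Joaquin 1/4; Octavio 3/64; Pilar 3/64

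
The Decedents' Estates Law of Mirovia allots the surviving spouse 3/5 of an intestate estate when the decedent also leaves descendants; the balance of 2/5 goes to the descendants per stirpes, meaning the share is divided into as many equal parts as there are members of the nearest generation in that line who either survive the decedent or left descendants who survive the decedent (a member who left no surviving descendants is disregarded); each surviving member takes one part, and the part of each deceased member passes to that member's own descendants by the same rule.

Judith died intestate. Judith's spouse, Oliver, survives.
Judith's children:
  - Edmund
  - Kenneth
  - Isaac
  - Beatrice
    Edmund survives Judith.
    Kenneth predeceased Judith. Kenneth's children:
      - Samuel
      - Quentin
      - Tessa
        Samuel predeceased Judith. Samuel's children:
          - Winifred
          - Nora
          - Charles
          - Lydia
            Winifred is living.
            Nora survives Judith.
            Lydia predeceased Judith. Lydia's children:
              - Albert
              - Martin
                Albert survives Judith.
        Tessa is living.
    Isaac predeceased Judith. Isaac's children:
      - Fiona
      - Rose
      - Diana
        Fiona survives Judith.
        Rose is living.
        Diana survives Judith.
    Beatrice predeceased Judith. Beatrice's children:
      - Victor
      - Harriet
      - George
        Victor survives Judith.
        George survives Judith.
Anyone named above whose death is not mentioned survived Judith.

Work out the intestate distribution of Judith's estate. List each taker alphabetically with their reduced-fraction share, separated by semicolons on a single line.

Albert 1/240; Charles 1/120; Diana 1/30; Edmund 1/10; Fiona 1/30; George 1/30; Harriet 1/30; Martin 1/240; Nora 1/120; Oliver 3/5; Quentin 1/30; Rose 1/30; Tessa 1/30; Victor 1/30; Winifred 1/120

Oliver, as surviving spouse, takes 3/5.
The remaining 2/5 passes to Judith's descendants per stirpes.
The 2/5 is divided into 4 equal shares of 1/10 among Edmund, Kenneth, Isaac, Beatrice.
Edmund is living and takes 1/10.
Kenneth predeceased; the 1/10 allotted to Kenneth's branch passes to Kenneth's issue by representation.
The 1/10 is divided into 3 equal shares of 1/30 among Samuel, Quentin, Tessa.
Samuel predeceased; the 1/30 allotted to Samuel's branch passes to Samuel's issue by representation.
The 1/30 is divided into 4 equal shares of 1/120 among Winifred, Nora, Charles, Lydia.
Winifred is living and takes 1/120.
Nora is living and takes 1/120.
Charles is living and takes 1/120.
Lydia predeceased; the 1/120 allotted to Lydia's branch passes to Lydia's issue by representation.
The 1/120 is divided into 2 equal shares of 1/240 among Albert, Martin.
Albert is living and takes 1/240.
Martin is living and takes 1/240.
Quentin is living and takes 1/30.
Tessa is living and takes 1/30.
Isaac predeceased; the 1/10 allotted to Isaac's branch passes to Isaac's issue by representation.
The 1/10 is divided into 3 equal shares of 1/30 among Fiona, Rose, Diana.
Fiona is living and takes 1/30.
Rose is living and takes 1/30.
Diana is living and takes 1/30.
Beatrice predeceased; the 1/10 allotted to Beatrice's branch passes to Beatrice's issue by representation.
The 1/10 is divided into 3 equal shares of 1/30 among Victor, Harriet, George.
Victor is living and takes 1/30.
Harriet is living and takes 1/30.
George is living and takes 1/30.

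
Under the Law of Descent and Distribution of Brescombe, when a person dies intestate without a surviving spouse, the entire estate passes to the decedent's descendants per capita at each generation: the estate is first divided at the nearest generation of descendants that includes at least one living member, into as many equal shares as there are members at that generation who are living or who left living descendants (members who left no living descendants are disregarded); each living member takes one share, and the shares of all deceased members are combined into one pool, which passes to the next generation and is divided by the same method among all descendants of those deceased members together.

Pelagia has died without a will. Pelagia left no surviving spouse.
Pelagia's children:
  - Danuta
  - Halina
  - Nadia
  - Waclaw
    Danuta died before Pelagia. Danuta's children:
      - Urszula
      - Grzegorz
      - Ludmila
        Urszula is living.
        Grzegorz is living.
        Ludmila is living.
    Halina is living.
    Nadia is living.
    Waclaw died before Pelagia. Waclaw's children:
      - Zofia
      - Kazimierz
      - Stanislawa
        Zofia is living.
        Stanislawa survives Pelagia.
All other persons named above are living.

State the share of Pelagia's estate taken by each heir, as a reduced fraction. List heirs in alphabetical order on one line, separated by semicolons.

There is no surviving spouse, so the entire estate passes to Pelagia's descendants per capita at each generation.
At generation 1 (Danuta, Halina, Nadia, Waclaw) there are 4 shares of (1)/4 = 1/4 each.
Living: Halina and Nadia — each takes 1/4.
Deceased: Danuta and Waclaw. Their combined 1/2 is pooled and carried to generation 2.
At generation 2 (Urszula, Grzegorz, Ludmila, Zofia, Kazimierz, Stanislawa) there are 6 shares of (1/2)/6 = 1/12 each.
Living: Urszula, Grzegorz, Ludmila, Zofia, Kazimierz, and Stanislawa — each takes 1/12.

Grzegorz 1/12; Halina 1/4; Kazimierz 1/12; Ludmila 1/12; Nadia 1/4; Stanislawa 1/12; Urszula 1/12; Zofia 1/12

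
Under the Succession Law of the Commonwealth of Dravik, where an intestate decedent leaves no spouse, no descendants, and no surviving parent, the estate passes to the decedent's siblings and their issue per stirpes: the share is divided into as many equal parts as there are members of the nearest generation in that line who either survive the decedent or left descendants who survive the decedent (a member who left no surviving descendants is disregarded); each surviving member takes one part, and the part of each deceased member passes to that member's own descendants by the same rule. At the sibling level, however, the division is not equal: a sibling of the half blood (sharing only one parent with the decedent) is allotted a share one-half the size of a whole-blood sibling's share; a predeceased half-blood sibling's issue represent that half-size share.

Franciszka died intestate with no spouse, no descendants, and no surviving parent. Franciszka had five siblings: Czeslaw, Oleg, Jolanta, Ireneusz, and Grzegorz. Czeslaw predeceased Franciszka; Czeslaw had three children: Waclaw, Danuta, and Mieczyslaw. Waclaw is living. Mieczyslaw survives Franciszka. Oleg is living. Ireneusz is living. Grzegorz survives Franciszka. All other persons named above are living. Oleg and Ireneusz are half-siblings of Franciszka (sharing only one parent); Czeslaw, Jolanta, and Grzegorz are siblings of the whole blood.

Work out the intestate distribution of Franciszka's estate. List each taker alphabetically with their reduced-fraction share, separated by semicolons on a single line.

No spouse, descendants, or parent survives, so the estate passes to Franciszka's siblings per stirpes.
Half-blood siblings count for one-half the weight of whole-blood siblings at the initial division.
Dividing 1 in proportion to weights (total weight 4): Czeslaw (weight 1) → 1/4; Oleg (weight 1/2) → 1/8; Jolanta (weight 1) → 1/4; Ireneusz (weight 1/2) → 1/8; Grzegorz (weight 1) → 1/4.
Czeslaw predeceased; the 1/4 allotted to Czeslaw's branch passes to Czeslaw's issue by representation.
The 1/4 is divided into 3 equal shares of 1/12 among Waclaw, Danuta, Mieczyslaw.
Waclaw is living and takes 1/12.
Danuta is living and takes 1/12.
Mieczyslaw is living and takes 1/12.
Oleg is living and takes 1/8.
Jolanta is living and takes 1/4.
Ireneusz is living and takes 1/8.
Grzegorz is living and takes 1/4.

Danuta 1/12; Grzegorz 1/4; Ireneusz 1/8; Jolanta 1/4; Mieczyslaw 1/12; Oleg 1/8; Waclaw 1/12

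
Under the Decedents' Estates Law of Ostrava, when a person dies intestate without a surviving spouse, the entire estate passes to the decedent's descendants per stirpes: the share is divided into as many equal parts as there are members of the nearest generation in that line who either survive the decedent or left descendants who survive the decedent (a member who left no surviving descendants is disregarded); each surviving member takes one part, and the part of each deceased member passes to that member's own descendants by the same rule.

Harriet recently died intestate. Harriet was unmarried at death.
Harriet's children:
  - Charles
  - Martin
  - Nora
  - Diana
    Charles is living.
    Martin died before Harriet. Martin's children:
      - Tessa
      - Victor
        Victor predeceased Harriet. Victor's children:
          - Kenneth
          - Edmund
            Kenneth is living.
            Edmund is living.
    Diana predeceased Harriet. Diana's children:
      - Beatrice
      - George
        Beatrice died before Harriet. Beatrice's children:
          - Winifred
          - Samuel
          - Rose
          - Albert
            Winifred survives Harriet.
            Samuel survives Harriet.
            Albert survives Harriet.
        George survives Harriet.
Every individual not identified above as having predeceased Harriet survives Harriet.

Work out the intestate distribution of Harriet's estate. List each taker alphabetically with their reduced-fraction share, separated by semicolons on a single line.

Albert 1/32; Charles 1/4; Edmund 1/16; George 1/8; Kenneth 1/16; Nora 1/4; Rose 1/32; Samuel 1/32; Tessa 1/8; Winifred 1/32

There is no surviving spouse, so the entire estate passes to Harriet's descendants per stirpes.
The estate is divided into 4 equal shares of 1/4 among Charles, Martin, Nora, Diana.
Charles is living and takes 1/4.
Martin predeceased; the 1/4 allotted to Martin's branch passes to Martin's issue by representation.
The 1/4 is divided into 2 equal shares of 1/8 among Tessa, Victor.
Tessa is living and takes 1/8.
Victor predeceased; the 1/8 allotted to Victor's branch passes to Victor's issue by representation.
The 1/8 is divided into 2 equal shares of 1/16 among Kenneth, Edmund.
Kenneth is living and takes 1/16.
Edmund is living and takes 1/16.
Nora is living and takes 1/4.
Diana predeceased; the 1/4 allotted to Diana's branch passes to Diana's issue by representation.
The 1/4 is divided into 2 equal shares of 1/8 among Beatrice, George.
Beatrice predeceased; the 1/8 allotted to Beatrice's branch passes to Beatrice's issue by representation.
The 1/8 is divided into 4 equal shares of 1/32 among Winifred, Samuel, Rose, Albert.
Winifred is living and takes 1/32.
Samuel is living and takes 1/32.
Rose is living and takes 1/32.
Albert is living and takes 1/32.
George is living and takes 1/8.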